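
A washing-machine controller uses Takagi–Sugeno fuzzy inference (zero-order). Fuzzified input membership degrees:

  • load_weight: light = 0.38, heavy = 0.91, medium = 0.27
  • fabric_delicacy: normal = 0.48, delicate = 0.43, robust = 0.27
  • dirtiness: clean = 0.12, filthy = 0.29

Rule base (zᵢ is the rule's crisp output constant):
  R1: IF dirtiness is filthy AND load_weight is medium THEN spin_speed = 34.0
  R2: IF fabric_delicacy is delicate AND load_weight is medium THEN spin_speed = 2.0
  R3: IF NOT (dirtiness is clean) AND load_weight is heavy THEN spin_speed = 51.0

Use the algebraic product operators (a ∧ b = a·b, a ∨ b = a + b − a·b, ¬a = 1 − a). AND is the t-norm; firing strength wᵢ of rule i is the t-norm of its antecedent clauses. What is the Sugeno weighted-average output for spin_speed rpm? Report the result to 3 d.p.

43.946

R1 (z=34.0): filthy=0.29, medium=0.27; AND[a·b] → w = 0.0783
R2 (z=2.0): delicate=0.43, medium=0.27; AND[a·b] → w = 0.1161
R3 (z=51.0): ¬clean=1−0.12=0.88, heavy=0.91; AND[a·b] → w = 0.8008
Weighted average = (0.0783·34.0 + 0.1161·2.0 + 0.8008·51.0) / (0.0783 + 0.1161 + 0.8008)
  = 43.7352 / 0.9952 = 43.946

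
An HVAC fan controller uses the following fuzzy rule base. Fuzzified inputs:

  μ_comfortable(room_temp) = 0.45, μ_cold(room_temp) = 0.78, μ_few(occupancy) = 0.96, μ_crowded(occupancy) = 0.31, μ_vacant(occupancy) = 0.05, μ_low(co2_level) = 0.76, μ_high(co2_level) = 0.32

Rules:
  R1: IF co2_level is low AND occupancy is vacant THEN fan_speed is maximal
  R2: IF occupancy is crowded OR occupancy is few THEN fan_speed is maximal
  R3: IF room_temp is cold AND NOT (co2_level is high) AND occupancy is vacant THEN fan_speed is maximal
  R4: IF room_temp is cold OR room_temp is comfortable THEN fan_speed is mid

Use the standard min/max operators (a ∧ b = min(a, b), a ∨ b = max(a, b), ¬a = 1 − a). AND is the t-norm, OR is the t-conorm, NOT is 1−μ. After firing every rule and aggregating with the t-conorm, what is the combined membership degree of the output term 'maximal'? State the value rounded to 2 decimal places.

R1: low=0.76, vacant=0.05; AND[min(a, b)] → w = 0.05
R2: crowded=0.31, few=0.96; OR[max(a, b)] → w = 0.96
R3: cold=0.78, ¬high=1−0.32=0.68, vacant=0.05; AND[min(a, b)] → w = 0.05
R4: cold=0.78, comfortable=0.45; OR[max(a, b)] → w = 0.78
Rules with consequent 'maximal': {R1, R2, R3} → strengths 0.05, 0.96, 0.05
Aggregate via t-conorm [max(a, b)]: 0.96

0.96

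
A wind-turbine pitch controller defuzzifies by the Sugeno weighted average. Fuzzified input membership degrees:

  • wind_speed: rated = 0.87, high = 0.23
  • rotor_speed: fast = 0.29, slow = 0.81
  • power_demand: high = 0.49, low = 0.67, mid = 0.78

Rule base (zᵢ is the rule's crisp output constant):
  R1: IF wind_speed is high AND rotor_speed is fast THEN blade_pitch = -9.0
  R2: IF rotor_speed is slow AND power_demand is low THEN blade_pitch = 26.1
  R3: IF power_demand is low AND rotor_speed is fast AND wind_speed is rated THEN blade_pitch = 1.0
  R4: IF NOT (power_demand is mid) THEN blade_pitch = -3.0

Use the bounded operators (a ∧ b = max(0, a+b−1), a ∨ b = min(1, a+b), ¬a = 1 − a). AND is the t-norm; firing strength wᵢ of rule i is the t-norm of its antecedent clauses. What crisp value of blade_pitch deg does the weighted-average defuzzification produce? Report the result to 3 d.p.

16.954

R1 (z=-9.0): high=0.23, fast=0.29; AND[max(0, a+b−1)] → w = 0.00
R2 (z=26.1): slow=0.81, low=0.67; AND[max(0, a+b−1)] → w = 0.48
R3 (z=1.0): low=0.67, fast=0.29, rated=0.87; AND[max(0, a+b−1)] → w = 0.00
R4 (z=-3.0): ¬mid=1−0.78=0.22 → w = 0.22
Weighted average = (0.00·-9.0 + 0.48·26.1 + 0.00·1.0 + 0.22·-3.0) / (0.00 + 0.48 + 0.00 + 0.22)
  = 11.8680 / 0.7000 = 16.954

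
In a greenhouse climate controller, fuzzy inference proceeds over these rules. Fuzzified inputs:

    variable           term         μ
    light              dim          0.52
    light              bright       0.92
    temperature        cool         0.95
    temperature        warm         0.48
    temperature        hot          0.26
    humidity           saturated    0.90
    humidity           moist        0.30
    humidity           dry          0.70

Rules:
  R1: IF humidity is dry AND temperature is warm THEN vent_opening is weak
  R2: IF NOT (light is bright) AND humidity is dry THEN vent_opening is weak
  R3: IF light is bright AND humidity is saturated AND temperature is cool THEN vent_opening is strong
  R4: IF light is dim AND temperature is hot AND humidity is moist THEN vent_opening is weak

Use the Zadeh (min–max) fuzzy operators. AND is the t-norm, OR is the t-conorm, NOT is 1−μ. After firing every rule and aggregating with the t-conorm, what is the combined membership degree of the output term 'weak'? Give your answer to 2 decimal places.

0.48

R1: dry=0.70, warm=0.48; AND[min(a, b)] → w = 0.48
R2: ¬bright=1−0.92=0.08, dry=0.70; AND[min(a, b)] → w = 0.08
R3: bright=0.92, saturated=0.90, cool=0.95; AND[min(a, b)] → w = 0.90
R4: dim=0.52, hot=0.26, moist=0.30; AND[min(a, b)] → w = 0.26
Rules with consequent 'weak': {R1, R2, R4} → strengths 0.48, 0.08, 0.26
Aggregate via t-conorm [max(a, b)]: 0.48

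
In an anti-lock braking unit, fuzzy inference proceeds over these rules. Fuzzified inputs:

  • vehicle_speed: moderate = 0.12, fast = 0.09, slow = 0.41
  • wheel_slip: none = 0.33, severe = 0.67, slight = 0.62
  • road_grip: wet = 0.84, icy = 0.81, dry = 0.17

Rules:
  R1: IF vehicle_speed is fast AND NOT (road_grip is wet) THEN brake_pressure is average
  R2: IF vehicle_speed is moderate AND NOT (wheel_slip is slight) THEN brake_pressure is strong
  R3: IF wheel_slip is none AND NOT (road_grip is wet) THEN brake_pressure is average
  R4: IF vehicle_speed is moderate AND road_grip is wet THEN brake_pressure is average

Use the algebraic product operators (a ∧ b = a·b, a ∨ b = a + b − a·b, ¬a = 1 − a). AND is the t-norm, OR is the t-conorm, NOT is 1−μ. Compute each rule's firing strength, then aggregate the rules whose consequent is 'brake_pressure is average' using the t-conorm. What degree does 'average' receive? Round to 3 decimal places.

R1: fast=0.09, ¬wet=1−0.84=0.16; AND[a·b] → w = 0.0144
R2: moderate=0.12, ¬slight=1−0.62=0.38; AND[a·b] → w = 0.0456
R3: none=0.33, ¬wet=1−0.84=0.16; AND[a·b] → w = 0.0528
R4: moderate=0.12, wet=0.84; AND[a·b] → w = 0.1008
Rules with consequent 'average': {R1, R3, R4} → strengths 0.0144, 0.0528, 0.1008
Aggregate via t-conorm [a + b − a·b]: 0.1605

0.161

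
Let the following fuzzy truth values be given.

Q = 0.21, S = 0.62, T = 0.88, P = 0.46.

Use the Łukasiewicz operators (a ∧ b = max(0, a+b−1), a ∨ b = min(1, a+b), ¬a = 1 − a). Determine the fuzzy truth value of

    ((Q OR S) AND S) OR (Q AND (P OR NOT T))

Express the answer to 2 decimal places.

Q OR S = min(1, a+b) on (0.21, 0.62) = 0.83
(Q OR S) AND S = max(0, a+b−1) on (0.83, 0.62) = 0.45
NOT T = 1 − 0.88 = 0.12
P OR NOT T = min(1, a+b) on (0.46, 0.12) = 0.58
Q AND (P OR NOT T) = max(0, a+b−1) on (0.21, 0.58) = 0.00
((Q OR S) AND S) OR (Q AND (P OR NOT T)) = min(1, a+b) on (0.45, 0.00) = 0.45

0.45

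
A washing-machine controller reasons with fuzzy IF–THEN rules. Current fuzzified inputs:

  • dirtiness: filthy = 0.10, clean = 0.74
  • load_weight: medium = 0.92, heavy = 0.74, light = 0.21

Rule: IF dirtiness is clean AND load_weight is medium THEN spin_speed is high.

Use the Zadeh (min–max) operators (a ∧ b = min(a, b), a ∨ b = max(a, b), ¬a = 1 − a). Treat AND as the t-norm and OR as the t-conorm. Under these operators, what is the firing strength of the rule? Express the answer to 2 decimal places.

firing strength: clean=0.74, medium=0.92; AND[min(a, b)] → w = 0.74

0.74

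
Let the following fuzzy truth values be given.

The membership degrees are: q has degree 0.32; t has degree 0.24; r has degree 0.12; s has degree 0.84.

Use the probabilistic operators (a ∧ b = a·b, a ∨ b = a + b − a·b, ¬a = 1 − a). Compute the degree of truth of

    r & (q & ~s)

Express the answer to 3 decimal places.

~s = 1 − 0.8400 = 0.1600
q & ~s = a·b on (0.3200, 0.1600) = 0.0512
r & (q & ~s) = a·b on (0.1200, 0.0512) = 0.0061

0.006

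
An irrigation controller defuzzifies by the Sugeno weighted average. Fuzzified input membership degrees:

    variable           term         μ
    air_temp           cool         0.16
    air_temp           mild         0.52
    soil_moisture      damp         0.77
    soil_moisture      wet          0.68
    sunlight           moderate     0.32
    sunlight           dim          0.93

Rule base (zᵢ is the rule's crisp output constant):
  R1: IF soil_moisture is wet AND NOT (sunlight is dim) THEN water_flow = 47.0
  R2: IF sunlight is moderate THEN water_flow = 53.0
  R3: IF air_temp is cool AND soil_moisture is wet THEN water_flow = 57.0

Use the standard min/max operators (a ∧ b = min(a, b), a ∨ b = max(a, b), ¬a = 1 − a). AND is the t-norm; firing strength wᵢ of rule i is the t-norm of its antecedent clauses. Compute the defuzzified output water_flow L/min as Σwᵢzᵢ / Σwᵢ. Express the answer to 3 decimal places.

53.400

R1 (z=47.0): wet=0.68, ¬dim=1−0.93=0.07; AND[min(a, b)] → w = 0.07
R2 (z=53.0): moderate=0.32 → w = 0.32
R3 (z=57.0): cool=0.16, wet=0.68; AND[min(a, b)] → w = 0.16
Weighted average = (0.07·47.0 + 0.32·53.0 + 0.16·57.0) / (0.07 + 0.32 + 0.16)
  = 29.3700 / 0.5500 = 53.400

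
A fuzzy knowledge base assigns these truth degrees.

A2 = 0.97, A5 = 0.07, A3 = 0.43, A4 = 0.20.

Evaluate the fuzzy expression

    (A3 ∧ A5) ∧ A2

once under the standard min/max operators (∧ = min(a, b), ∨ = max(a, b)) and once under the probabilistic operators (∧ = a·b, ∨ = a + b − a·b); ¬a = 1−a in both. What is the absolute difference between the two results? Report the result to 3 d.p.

Under standard min/max:
  A3 ∧ A5 = min(a, b) on (0.43, 0.07) = 0.07
  (A3 ∧ A5) ∧ A2 = min(a, b) on (0.07, 0.97) = 0.07
  → value = 0.0700
Under probabilistic:
  A3 ∧ A5 = a·b on (0.4300, 0.0700) = 0.0301
  (A3 ∧ A5) ∧ A2 = a·b on (0.0301, 0.9700) = 0.0292
  → value = 0.0292
|0.0700 − 0.0292| = 0.041

0.041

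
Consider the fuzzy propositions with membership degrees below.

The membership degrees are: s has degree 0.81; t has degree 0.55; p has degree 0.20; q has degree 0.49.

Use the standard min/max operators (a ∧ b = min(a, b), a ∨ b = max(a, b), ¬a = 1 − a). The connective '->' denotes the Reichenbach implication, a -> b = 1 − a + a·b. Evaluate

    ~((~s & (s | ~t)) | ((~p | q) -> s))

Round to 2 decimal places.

0.15

~s = 1 − 0.81 = 0.19
~t = 1 − 0.55 = 0.45
s | ~t = max(a, b) on (0.81, 0.45) = 0.81
~s & (s | ~t) = min(a, b) on (0.19, 0.81) = 0.19
~p = 1 − 0.20 = 0.80
~p | q = max(a, b) on (0.80, 0.49) = 0.80
(~p | q) -> s  [Reichenbach: 1 − a + a·b] with a=0.80, b=0.81 → 0.85
(~s & (s | ~t)) | ((~p | q) -> s) = max(a, b) on (0.19, 0.85) = 0.85
~((~s & (s | ~t)) | ((~p | q) -> s)) = 1 − 0.85 = 0.15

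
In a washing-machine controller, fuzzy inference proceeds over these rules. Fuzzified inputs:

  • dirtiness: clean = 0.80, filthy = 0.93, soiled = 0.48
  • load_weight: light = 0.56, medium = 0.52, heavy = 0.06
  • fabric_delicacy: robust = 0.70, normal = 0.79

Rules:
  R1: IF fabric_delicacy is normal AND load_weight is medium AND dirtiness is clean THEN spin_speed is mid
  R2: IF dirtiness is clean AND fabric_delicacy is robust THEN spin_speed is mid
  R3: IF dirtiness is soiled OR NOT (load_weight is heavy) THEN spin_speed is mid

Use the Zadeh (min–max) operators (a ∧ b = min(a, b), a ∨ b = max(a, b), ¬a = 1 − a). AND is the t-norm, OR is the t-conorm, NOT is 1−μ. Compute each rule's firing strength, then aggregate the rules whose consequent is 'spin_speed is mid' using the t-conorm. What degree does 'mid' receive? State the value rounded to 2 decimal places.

0.94

R1: normal=0.79, medium=0.52, clean=0.80; AND[min(a, b)] → w = 0.52
R2: clean=0.80, robust=0.70; AND[min(a, b)] → w = 0.70
R3: soiled=0.48, ¬heavy=1−0.06=0.94; OR[max(a, b)] → w = 0.94
Rules with consequent 'mid': {R1, R2, R3} → strengths 0.52, 0.70, 0.94
Aggregate via t-conorm [max(a, b)]: 0.94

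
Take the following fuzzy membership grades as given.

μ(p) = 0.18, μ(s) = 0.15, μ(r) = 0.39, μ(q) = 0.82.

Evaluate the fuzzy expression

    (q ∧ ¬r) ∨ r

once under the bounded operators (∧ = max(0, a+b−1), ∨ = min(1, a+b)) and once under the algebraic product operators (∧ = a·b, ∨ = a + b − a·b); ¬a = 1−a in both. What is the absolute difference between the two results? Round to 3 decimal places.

Under bounded:
  ¬r = 1 − 0.39 = 0.61
  q ∧ ¬r = max(0, a+b−1) on (0.82, 0.61) = 0.43
  (q ∧ ¬r) ∨ r = min(1, a+b) on (0.43, 0.39) = 0.82
  → value = 0.8200
Under algebraic product:
  ¬r = 1 − 0.3900 = 0.6100
  q ∧ ¬r = a·b on (0.8200, 0.6100) = 0.5002
  (q ∧ ¬r) ∨ r = a + b − a·b on (0.5002, 0.3900) = 0.6951
  → value = 0.6951
|0.8200 − 0.6951| = 0.125

0.125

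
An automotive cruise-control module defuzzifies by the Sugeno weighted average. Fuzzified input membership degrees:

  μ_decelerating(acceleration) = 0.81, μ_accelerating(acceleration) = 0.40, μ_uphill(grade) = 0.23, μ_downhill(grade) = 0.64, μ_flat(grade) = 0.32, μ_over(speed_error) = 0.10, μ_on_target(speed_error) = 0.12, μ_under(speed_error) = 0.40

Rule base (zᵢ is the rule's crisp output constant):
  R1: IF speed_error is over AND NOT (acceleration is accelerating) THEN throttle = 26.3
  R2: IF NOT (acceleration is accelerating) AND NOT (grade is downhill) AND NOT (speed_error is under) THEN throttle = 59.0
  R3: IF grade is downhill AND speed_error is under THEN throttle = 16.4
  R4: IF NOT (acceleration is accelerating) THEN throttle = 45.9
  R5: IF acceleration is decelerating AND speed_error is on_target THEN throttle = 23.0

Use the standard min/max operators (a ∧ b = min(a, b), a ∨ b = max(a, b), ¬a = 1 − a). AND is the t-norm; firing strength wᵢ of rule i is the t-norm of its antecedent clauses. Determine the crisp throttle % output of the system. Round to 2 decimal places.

R1 (z=26.3): over=0.10, ¬accelerating=1−0.40=0.60; AND[min(a, b)] → w = 0.10
R2 (z=59.0): ¬accelerating=1−0.40=0.60, ¬downhill=1−0.64=0.36, ¬under=1−0.40=0.60; AND[min(a, b)] → w = 0.36
R3 (z=16.4): downhill=0.64, under=0.40; AND[min(a, b)] → w = 0.40
R4 (z=45.9): ¬accelerating=1−0.40=0.60 → w = 0.60
R5 (z=23.0): decelerating=0.81, on_target=0.12; AND[min(a, b)] → w = 0.12
Weighted average = (0.10·26.3 + 0.36·59.0 + 0.40·16.4 + 0.60·45.9 + 0.12·23.0) / (0.10 + 0.36 + 0.40 + 0.60 + 0.12)
  = 60.7300 / 1.5800 = 38.44

38.44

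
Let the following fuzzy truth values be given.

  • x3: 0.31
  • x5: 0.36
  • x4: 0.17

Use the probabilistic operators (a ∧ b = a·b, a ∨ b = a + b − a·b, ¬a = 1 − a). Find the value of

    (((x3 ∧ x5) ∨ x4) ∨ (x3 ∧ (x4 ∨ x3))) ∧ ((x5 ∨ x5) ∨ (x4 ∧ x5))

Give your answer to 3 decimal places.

x3 ∧ x5 = a·b on (0.3100, 0.3600) = 0.1116
(x3 ∧ x5) ∨ x4 = a + b − a·b on (0.1116, 0.1700) = 0.2626
x4 ∨ x3 = a + b − a·b on (0.1700, 0.3100) = 0.4273
x3 ∧ (x4 ∨ x3) = a·b on (0.3100, 0.4273) = 0.1325
((x3 ∧ x5) ∨ x4) ∨ (x3 ∧ (x4 ∨ x3)) = a + b − a·b on (0.2626, 0.1325) = 0.3603
x5 ∨ x5 = a + b − a·b on (0.3600, 0.3600) = 0.5904
x4 ∧ x5 = a·b on (0.1700, 0.3600) = 0.0612
(x5 ∨ x5) ∨ (x4 ∧ x5) = a + b − a·b on (0.5904, 0.0612) = 0.6155
(((x3 ∧ x5) ∨ x4) ∨ (x3 ∧ (x4 ∨ x3))) ∧ ((x5 ∨ x5) ∨ (x4 ∧ x5)) = a·b on (0.3603, 0.6155) = 0.2218

0.222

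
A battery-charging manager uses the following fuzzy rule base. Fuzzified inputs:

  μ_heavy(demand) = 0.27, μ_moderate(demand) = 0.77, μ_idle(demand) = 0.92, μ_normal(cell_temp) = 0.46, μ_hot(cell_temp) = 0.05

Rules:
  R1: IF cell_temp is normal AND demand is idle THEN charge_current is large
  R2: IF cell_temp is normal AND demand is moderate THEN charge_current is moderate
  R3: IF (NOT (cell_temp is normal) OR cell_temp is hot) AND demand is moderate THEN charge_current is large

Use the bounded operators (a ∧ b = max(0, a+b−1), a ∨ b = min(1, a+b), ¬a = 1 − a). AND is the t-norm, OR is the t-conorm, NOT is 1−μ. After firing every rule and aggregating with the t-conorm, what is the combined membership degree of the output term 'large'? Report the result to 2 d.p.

R1: normal=0.46, idle=0.92; AND[max(0, a+b−1)] → w = 0.38
R2: normal=0.46, moderate=0.77; AND[max(0, a+b−1)] → w = 0.23
R3: (¬normal=1−0.46=0.54 OR hot=0.05) = 0.59; AND[max(0, a+b−1)] with moderate=0.77 → w = 0.36
Rules with consequent 'large': {R1, R3} → strengths 0.38, 0.36
Aggregate via t-conorm [min(1, a+b)]: 0.74

0.74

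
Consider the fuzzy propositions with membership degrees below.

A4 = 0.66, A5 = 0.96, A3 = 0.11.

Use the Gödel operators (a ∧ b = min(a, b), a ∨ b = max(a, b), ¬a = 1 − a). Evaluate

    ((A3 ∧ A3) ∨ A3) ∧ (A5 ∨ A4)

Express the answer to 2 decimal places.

0.11

A3 ∧ A3 = min(a, b) on (0.11, 0.11) = 0.11
(A3 ∧ A3) ∨ A3 = max(a, b) on (0.11, 0.11) = 0.11
A5 ∨ A4 = max(a, b) on (0.96, 0.66) = 0.96
((A3 ∧ A3) ∨ A3) ∧ (A5 ∨ A4) = min(a, b) on (0.11, 0.96) = 0.11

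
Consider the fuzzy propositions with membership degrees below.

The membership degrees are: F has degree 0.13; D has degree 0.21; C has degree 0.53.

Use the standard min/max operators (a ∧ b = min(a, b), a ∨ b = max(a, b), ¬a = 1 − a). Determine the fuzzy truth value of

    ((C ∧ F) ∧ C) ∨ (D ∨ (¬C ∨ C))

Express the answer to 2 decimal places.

0.53

C ∧ F = min(a, b) on (0.53, 0.13) = 0.13
(C ∧ F) ∧ C = min(a, b) on (0.13, 0.53) = 0.13
¬C = 1 − 0.53 = 0.47
¬C ∨ C = max(a, b) on (0.47, 0.53) = 0.53
D ∨ (¬C ∨ C) = max(a, b) on (0.21, 0.53) = 0.53
((C ∧ F) ∧ C) ∨ (D ∨ (¬C ∨ C)) = max(a, b) on (0.13, 0.53) = 0.53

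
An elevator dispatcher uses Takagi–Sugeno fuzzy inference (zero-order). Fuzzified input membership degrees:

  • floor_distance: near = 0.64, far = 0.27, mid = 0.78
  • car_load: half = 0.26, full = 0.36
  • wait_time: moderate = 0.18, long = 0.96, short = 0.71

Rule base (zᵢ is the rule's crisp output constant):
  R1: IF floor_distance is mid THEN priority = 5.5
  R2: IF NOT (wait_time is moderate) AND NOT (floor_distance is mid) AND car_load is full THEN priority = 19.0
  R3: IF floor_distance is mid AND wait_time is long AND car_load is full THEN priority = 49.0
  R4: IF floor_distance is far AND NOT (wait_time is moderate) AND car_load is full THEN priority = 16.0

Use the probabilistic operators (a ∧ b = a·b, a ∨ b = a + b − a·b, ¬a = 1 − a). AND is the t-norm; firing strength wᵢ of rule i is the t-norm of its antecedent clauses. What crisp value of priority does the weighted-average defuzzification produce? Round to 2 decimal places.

R1 (z=5.5): mid=0.78 → w = 0.7800
R2 (z=19.0): ¬moderate=1−0.18=0.82, ¬mid=1−0.78=0.22, full=0.36; AND[a·b] → w = 0.0649
R3 (z=49.0): mid=0.78, long=0.96, full=0.36; AND[a·b] → w = 0.2696
R4 (z=16.0): far=0.27, ¬moderate=1−0.18=0.82, full=0.36; AND[a·b] → w = 0.0797
Weighted average = (0.7800·5.5 + 0.0649·19.0 + 0.2696·49.0 + 0.0797·16.0) / (0.7800 + 0.0649 + 0.2696 + 0.0797)
  = 20.0080 / 1.1942 = 16.75

16.75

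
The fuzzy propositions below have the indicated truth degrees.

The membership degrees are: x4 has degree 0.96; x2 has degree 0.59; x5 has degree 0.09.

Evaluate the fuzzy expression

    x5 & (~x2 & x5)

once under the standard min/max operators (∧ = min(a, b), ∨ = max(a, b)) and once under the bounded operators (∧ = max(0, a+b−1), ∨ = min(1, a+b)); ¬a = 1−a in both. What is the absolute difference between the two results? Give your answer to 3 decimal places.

0.090

Under standard min/max:
  ~x2 = 1 − 0.59 = 0.41
  ~x2 & x5 = min(a, b) on (0.41, 0.09) = 0.09
  x5 & (~x2 & x5) = min(a, b) on (0.09, 0.09) = 0.09
  → value = 0.0900
Under bounded:
  ~x2 = 1 − 0.59 = 0.41
  ~x2 & x5 = max(0, a+b−1) on (0.41, 0.09) = 0.00
  x5 & (~x2 & x5) = max(0, a+b−1) on (0.09, 0.00) = 0.00
  → value = 0.0000
|0.0900 − 0.0000| = 0.090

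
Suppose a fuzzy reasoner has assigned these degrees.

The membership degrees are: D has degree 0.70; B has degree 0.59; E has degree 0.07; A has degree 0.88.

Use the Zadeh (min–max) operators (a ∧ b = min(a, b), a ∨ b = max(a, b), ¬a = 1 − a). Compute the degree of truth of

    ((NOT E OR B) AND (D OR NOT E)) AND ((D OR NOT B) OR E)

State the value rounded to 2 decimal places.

0.70

NOT E = 1 − 0.07 = 0.93
NOT E OR B = max(a, b) on (0.93, 0.59) = 0.93
NOT E = 1 − 0.07 = 0.93
D OR NOT E = max(a, b) on (0.70, 0.93) = 0.93
(NOT E OR B) AND (D OR NOT E) = min(a, b) on (0.93, 0.93) = 0.93
NOT B = 1 − 0.59 = 0.41
D OR NOT B = max(a, b) on (0.70, 0.41) = 0.70
(D OR NOT B) OR E = max(a, b) on (0.70, 0.07) = 0.70
((NOT E OR B) AND (D OR NOT E)) AND ((D OR NOT B) OR E) = min(a, b) on (0.93, 0.70) = 0.70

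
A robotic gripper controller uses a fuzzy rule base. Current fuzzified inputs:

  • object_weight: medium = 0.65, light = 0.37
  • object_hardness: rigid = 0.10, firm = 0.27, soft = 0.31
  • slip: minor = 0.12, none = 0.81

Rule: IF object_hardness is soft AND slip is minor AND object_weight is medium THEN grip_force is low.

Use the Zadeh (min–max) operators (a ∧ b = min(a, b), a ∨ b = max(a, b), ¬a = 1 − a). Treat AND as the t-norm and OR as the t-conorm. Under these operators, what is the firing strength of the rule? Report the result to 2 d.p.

firing strength: soft=0.31, minor=0.12, medium=0.65; AND[min(a, b)] → w = 0.12

0.12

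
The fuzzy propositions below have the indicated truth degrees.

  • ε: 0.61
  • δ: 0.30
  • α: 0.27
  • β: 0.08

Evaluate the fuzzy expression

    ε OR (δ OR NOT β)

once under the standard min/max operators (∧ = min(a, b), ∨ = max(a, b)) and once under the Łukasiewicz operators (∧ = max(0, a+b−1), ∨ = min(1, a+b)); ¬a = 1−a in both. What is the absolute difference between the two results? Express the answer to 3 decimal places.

Under standard min/max:
  NOT β = 1 − 0.08 = 0.92
  δ OR NOT β = max(a, b) on (0.30, 0.92) = 0.92
  ε OR (δ OR NOT β) = max(a, b) on (0.61, 0.92) = 0.92
  → value = 0.9200
Under Łukasiewicz:
  NOT β = 1 − 0.08 = 0.92
  δ OR NOT β = min(1, a+b) on (0.30, 0.92) = 1.00
  ε OR (δ OR NOT β) = min(1, a+b) on (0.61, 1.00) = 1.00
  → value = 1.0000
|0.9200 − 1.0000| = 0.080

0.080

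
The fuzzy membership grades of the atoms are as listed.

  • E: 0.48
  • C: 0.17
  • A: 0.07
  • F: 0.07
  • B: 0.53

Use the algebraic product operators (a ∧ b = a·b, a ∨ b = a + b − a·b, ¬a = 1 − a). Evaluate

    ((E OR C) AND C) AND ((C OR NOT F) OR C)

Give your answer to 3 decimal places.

E OR C = a + b − a·b on (0.4800, 0.1700) = 0.5684
(E OR C) AND C = a·b on (0.5684, 0.1700) = 0.0966
NOT F = 1 − 0.0700 = 0.9300
C OR NOT F = a + b − a·b on (0.1700, 0.9300) = 0.9419
(C OR NOT F) OR C = a + b − a·b on (0.9419, 0.1700) = 0.9518
((E OR C) AND C) AND ((C OR NOT F) OR C) = a·b on (0.0966, 0.9518) = 0.0920

0.092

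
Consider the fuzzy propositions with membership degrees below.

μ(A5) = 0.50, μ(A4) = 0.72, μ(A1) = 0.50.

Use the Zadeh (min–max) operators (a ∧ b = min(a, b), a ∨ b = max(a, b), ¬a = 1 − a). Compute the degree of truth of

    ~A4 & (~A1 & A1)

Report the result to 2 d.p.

~A4 = 1 − 0.72 = 0.28
~A1 = 1 − 0.50 = 0.50
~A1 & A1 = min(a, b) on (0.50, 0.50) = 0.50
~A4 & (~A1 & A1) = min(a, b) on (0.28, 0.50) = 0.28

0.28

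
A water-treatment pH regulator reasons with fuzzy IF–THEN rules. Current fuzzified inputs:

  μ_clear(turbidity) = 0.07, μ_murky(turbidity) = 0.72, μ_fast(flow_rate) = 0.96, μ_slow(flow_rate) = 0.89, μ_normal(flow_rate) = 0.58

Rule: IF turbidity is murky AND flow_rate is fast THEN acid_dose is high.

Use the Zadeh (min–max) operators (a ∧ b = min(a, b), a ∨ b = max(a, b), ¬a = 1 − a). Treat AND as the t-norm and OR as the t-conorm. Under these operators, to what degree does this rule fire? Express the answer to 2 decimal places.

0.72

firing strength: murky=0.72, fast=0.96; AND[min(a, b)] → w = 0.72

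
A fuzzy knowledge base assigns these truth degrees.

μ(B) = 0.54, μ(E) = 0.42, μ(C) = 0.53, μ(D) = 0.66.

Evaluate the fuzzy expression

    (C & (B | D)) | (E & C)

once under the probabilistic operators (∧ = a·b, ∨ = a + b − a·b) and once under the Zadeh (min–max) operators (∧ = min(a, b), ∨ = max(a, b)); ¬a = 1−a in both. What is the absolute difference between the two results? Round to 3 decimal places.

Under probabilistic:
  B | D = a + b − a·b on (0.5400, 0.6600) = 0.8436
  C & (B | D) = a·b on (0.5300, 0.8436) = 0.4471
  E & C = a·b on (0.4200, 0.5300) = 0.2226
  (C & (B | D)) | (E & C) = a + b − a·b on (0.4471, 0.2226) = 0.5702
  → value = 0.5702
Under Zadeh (min–max):
  B | D = max(a, b) on (0.54, 0.66) = 0.66
  C & (B | D) = min(a, b) on (0.53, 0.66) = 0.53
  E & C = min(a, b) on (0.42, 0.53) = 0.42
  (C & (B | D)) | (E & C) = max(a, b) on (0.53, 0.42) = 0.53
  → value = 0.5300
|0.5702 − 0.5300| = 0.040

0.040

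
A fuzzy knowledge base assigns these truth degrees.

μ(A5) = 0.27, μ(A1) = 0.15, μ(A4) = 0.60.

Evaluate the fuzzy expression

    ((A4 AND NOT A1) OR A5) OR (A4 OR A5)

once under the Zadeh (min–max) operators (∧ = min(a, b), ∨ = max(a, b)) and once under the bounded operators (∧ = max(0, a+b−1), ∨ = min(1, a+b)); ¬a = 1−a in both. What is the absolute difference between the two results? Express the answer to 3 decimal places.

0.400

Under Zadeh (min–max):
  NOT A1 = 1 − 0.15 = 0.85
  A4 AND NOT A1 = min(a, b) on (0.60, 0.85) = 0.60
  (A4 AND NOT A1) OR A5 = max(a, b) on (0.60, 0.27) = 0.60
  A4 OR A5 = max(a, b) on (0.60, 0.27) = 0.60
  ((A4 AND NOT A1) OR A5) OR (A4 OR A5) = max(a, b) on (0.60, 0.60) = 0.60
  → value = 0.6000
Under bounded:
  NOT A1 = 1 − 0.15 = 0.85
  A4 AND NOT A1 = max(0, a+b−1) on (0.60, 0.85) = 0.45
  (A4 AND NOT A1) OR A5 = min(1, a+b) on (0.45, 0.27) = 0.72
  A4 OR A5 = min(1, a+b) on (0.60, 0.27) = 0.87
  ((A4 AND NOT A1) OR A5) OR (A4 OR A5) = min(1, a+b) on (0.72, 0.87) = 1.00
  → value = 1.0000
|0.6000 − 1.0000| = 0.400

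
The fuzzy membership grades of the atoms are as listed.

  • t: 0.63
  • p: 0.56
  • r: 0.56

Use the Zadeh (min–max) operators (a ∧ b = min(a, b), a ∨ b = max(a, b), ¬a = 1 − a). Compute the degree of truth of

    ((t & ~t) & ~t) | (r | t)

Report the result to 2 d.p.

~t = 1 − 0.63 = 0.37
t & ~t = min(a, b) on (0.63, 0.37) = 0.37
~t = 1 − 0.63 = 0.37
(t & ~t) & ~t = min(a, b) on (0.37, 0.37) = 0.37
r | t = max(a, b) on (0.56, 0.63) = 0.63
((t & ~t) & ~t) | (r | t) = max(a, b) on (0.37, 0.63) = 0.63

0.63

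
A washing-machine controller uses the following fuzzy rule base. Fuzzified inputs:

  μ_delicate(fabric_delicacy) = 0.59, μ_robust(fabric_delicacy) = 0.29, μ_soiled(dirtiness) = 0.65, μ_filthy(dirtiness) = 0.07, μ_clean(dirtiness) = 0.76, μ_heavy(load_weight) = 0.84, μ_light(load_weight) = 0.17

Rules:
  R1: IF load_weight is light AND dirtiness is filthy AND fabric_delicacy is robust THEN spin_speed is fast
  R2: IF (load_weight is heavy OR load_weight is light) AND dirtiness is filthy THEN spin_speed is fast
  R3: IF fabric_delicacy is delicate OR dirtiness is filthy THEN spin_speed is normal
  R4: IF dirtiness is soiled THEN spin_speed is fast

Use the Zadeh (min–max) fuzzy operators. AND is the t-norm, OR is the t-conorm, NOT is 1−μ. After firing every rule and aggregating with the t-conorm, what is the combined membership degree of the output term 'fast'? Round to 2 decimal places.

0.65

R1: light=0.17, filthy=0.07, robust=0.29; AND[min(a, b)] → w = 0.07
R2: (heavy=0.84 OR light=0.17) = 0.84; AND[min(a, b)] with filthy=0.07 → w = 0.07
R3: delicate=0.59, filthy=0.07; OR[max(a, b)] → w = 0.59
R4: soiled=0.65 → w = 0.65
Rules with consequent 'fast': {R1, R2, R4} → strengths 0.07, 0.07, 0.65
Aggregate via t-conorm [max(a, b)]: 0.65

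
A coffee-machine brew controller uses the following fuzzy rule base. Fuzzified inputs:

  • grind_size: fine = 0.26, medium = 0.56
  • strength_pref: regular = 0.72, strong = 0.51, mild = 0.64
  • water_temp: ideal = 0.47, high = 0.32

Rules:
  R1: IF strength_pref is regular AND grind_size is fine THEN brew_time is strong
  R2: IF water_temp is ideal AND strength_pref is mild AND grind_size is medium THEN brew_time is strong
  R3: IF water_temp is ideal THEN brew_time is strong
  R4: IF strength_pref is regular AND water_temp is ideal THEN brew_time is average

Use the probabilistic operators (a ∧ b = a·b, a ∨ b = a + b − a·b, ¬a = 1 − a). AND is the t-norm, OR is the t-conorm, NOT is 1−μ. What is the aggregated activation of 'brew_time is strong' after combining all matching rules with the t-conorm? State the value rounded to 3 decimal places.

R1: regular=0.72, fine=0.26; AND[a·b] → w = 0.1872
R2: ideal=0.47, mild=0.64, medium=0.56; AND[a·b] → w = 0.1684
R3: ideal=0.47 → w = 0.4700
R4: regular=0.72, ideal=0.47; AND[a·b] → w = 0.3384
Rules with consequent 'strong': {R1, R2, R3} → strengths 0.1872, 0.1684, 0.4700
Aggregate via t-conorm [a + b − a·b]: 0.6418

0.642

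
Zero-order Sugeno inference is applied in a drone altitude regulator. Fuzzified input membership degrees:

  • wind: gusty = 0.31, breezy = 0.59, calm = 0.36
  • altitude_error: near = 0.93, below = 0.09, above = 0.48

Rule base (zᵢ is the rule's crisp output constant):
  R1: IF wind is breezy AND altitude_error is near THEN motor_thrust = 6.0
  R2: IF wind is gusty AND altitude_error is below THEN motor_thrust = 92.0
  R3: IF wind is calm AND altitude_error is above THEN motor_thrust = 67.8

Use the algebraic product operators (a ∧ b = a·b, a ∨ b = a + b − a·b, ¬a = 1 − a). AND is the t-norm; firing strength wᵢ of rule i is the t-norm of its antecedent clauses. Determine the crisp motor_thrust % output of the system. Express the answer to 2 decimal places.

23.45

R1 (z=6.0): breezy=0.59, near=0.93; AND[a·b] → w = 0.5487
R2 (z=92.0): gusty=0.31, below=0.09; AND[a·b] → w = 0.0279
R3 (z=67.8): calm=0.36, above=0.48; AND[a·b] → w = 0.1728
Weighted average = (0.5487·6.0 + 0.0279·92.0 + 0.1728·67.8) / (0.5487 + 0.0279 + 0.1728)
  = 17.5748 / 0.7494 = 23.45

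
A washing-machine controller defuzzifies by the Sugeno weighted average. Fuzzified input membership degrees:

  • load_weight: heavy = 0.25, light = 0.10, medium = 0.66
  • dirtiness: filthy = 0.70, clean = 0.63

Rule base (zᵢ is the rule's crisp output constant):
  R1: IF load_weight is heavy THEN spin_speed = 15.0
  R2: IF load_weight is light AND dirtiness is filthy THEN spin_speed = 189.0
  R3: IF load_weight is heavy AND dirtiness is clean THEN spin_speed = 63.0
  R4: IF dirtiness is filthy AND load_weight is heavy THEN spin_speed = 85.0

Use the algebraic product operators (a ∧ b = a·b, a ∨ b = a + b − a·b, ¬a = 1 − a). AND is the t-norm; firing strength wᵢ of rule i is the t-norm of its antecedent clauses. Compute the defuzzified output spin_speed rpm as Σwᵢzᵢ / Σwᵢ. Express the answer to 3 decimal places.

64.027

R1 (z=15.0): heavy=0.25 → w = 0.2500
R2 (z=189.0): light=0.10, filthy=0.70; AND[a·b] → w = 0.0700
R3 (z=63.0): heavy=0.25, clean=0.63; AND[a·b] → w = 0.1575
R4 (z=85.0): filthy=0.70, heavy=0.25; AND[a·b] → w = 0.1750
Weighted average = (0.2500·15.0 + 0.0700·189.0 + 0.1575·63.0 + 0.1750·85.0) / (0.2500 + 0.0700 + 0.1575 + 0.1750)
  = 41.7775 / 0.6525 = 64.027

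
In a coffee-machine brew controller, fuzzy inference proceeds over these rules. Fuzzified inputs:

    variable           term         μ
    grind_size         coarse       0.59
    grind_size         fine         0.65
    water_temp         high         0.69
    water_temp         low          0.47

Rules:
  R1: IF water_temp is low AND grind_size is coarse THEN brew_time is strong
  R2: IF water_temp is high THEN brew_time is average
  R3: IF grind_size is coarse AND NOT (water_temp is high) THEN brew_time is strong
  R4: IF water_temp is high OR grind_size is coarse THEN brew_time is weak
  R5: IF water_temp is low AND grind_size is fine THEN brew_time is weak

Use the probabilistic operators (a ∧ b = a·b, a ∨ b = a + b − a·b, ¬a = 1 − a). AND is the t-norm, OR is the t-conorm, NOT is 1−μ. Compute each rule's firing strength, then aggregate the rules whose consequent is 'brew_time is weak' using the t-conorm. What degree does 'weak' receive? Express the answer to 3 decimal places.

R1: low=0.47, coarse=0.59; AND[a·b] → w = 0.2773
R2: high=0.69 → w = 0.6900
R3: coarse=0.59, ¬high=1−0.69=0.31; AND[a·b] → w = 0.1829
R4: high=0.69, coarse=0.59; OR[a + b − a·b] → w = 0.8729
R5: low=0.47, fine=0.65; AND[a·b] → w = 0.3055
Rules with consequent 'weak': {R4, R5} → strengths 0.8729, 0.3055
Aggregate via t-conorm [a + b − a·b]: 0.9117

0.912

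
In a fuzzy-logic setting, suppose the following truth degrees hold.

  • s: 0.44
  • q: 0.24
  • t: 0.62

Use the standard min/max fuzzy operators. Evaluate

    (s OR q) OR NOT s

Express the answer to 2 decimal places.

s OR q = max(a, b) on (0.44, 0.24) = 0.44
NOT s = 1 − 0.44 = 0.56
(s OR q) OR NOT s = max(a, b) on (0.44, 0.56) = 0.56

0.56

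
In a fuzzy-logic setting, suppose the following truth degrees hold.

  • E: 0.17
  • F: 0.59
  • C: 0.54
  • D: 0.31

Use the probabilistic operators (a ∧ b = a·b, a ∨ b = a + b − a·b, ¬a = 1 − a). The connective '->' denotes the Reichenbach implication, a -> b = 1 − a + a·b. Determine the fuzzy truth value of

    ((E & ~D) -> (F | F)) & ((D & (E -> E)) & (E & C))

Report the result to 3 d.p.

~D = 1 − 0.3100 = 0.6900
E & ~D = a·b on (0.1700, 0.6900) = 0.1173
F | F = a + b − a·b on (0.5900, 0.5900) = 0.8319
(E & ~D) -> (F | F)  [Reichenbach: 1 − a + a·b] with a=0.1173, b=0.8319 → 0.9803
E -> E  [Reichenbach: 1 − a + a·b] with a=0.1700, b=0.1700 → 0.8589
D & (E -> E) = a·b on (0.3100, 0.8589) = 0.2663
E & C = a·b on (0.1700, 0.5400) = 0.0918
(D & (E -> E)) & (E & C) = a·b on (0.2663, 0.0918) = 0.0244
((E & ~D) -> (F | F)) & ((D & (E -> E)) & (E & C)) = a·b on (0.9803, 0.0244) = 0.0240

0.024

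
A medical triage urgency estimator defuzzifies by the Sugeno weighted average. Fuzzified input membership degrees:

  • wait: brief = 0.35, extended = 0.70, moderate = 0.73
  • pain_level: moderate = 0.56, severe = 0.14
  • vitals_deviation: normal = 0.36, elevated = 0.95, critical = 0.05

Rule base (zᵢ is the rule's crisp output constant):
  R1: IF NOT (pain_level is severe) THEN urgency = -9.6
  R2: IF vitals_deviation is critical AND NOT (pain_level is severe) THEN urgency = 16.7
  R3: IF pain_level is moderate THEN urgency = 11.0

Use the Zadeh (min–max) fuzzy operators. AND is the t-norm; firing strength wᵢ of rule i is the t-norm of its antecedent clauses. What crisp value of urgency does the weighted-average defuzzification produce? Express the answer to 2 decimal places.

R1 (z=-9.6): ¬severe=1−0.14=0.86 → w = 0.86
R2 (z=16.7): critical=0.05, ¬severe=1−0.14=0.86; AND[min(a, b)] → w = 0.05
R3 (z=11.0): moderate=0.56 → w = 0.56
Weighted average = (0.86·-9.6 + 0.05·16.7 + 0.56·11.0) / (0.86 + 0.05 + 0.56)
  = -1.2610 / 1.4700 = -0.86

-0.86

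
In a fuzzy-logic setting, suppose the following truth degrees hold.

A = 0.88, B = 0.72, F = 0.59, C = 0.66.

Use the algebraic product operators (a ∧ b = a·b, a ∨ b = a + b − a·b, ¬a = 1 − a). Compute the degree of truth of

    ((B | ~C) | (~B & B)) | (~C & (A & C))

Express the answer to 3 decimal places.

~C = 1 − 0.6600 = 0.3400
B | ~C = a + b − a·b on (0.7200, 0.3400) = 0.8152
~B = 1 − 0.7200 = 0.2800
~B & B = a·b on (0.2800, 0.7200) = 0.2016
(B | ~C) | (~B & B) = a + b − a·b on (0.8152, 0.2016) = 0.8525
~C = 1 − 0.6600 = 0.3400
A & C = a·b on (0.8800, 0.6600) = 0.5808
~C & (A & C) = a·b on (0.3400, 0.5808) = 0.1975
((B | ~C) | (~B & B)) | (~C & (A & C)) = a + b − a·b on (0.8525, 0.1975) = 0.8816

0.882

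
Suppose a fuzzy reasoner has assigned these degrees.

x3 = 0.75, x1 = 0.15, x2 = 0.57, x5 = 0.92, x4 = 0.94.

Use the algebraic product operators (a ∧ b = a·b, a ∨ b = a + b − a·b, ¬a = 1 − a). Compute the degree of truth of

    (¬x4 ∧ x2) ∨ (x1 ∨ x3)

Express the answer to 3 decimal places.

¬x4 = 1 − 0.9400 = 0.0600
¬x4 ∧ x2 = a·b on (0.0600, 0.5700) = 0.0342
x1 ∨ x3 = a + b − a·b on (0.1500, 0.7500) = 0.7875
(¬x4 ∧ x2) ∨ (x1 ∨ x3) = a + b − a·b on (0.0342, 0.7875) = 0.7948

0.795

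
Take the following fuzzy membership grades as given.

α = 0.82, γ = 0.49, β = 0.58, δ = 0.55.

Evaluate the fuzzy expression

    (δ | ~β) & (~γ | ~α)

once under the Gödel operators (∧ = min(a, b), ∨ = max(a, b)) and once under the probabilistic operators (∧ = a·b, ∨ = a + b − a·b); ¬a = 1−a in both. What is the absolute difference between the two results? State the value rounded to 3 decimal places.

0.068

Under Gödel:
  ~β = 1 − 0.58 = 0.42
  δ | ~β = max(a, b) on (0.55, 0.42) = 0.55
  ~γ = 1 − 0.49 = 0.51
  ~α = 1 − 0.82 = 0.18
  ~γ | ~α = max(a, b) on (0.51, 0.18) = 0.51
  (δ | ~β) & (~γ | ~α) = min(a, b) on (0.55, 0.51) = 0.51
  → value = 0.5100
Under probabilistic:
  ~β = 1 − 0.5800 = 0.4200
  δ | ~β = a + b − a·b on (0.5500, 0.4200) = 0.7390
  ~γ = 1 − 0.4900 = 0.5100
  ~α = 1 − 0.8200 = 0.1800
  ~γ | ~α = a + b − a·b on (0.5100, 0.1800) = 0.5982
  (δ | ~β) & (~γ | ~α) = a·b on (0.7390, 0.5982) = 0.4421
  → value = 0.4421
|0.5100 − 0.4421| = 0.068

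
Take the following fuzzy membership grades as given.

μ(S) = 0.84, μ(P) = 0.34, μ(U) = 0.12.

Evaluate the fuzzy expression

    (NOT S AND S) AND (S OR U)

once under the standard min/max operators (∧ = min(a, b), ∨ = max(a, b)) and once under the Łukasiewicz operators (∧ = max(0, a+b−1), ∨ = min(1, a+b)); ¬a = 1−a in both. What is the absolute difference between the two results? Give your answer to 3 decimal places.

Under standard min/max:
  NOT S = 1 − 0.84 = 0.16
  NOT S AND S = min(a, b) on (0.16, 0.84) = 0.16
  S OR U = max(a, b) on (0.84, 0.12) = 0.84
  (NOT S AND S) AND (S OR U) = min(a, b) on (0.16, 0.84) = 0.16
  → value = 0.1600
Under Łukasiewicz:
  NOT S = 1 − 0.84 = 0.16
  NOT S AND S = max(0, a+b−1) on (0.16, 0.84) = 0.00
  S OR U = min(1, a+b) on (0.84, 0.12) = 0.96
  (NOT S AND S) AND (S OR U) = max(0, a+b−1) on (0.00, 0.96) = 0.00
  → value = 0.0000
|0.1600 − 0.0000| = 0.160

0.160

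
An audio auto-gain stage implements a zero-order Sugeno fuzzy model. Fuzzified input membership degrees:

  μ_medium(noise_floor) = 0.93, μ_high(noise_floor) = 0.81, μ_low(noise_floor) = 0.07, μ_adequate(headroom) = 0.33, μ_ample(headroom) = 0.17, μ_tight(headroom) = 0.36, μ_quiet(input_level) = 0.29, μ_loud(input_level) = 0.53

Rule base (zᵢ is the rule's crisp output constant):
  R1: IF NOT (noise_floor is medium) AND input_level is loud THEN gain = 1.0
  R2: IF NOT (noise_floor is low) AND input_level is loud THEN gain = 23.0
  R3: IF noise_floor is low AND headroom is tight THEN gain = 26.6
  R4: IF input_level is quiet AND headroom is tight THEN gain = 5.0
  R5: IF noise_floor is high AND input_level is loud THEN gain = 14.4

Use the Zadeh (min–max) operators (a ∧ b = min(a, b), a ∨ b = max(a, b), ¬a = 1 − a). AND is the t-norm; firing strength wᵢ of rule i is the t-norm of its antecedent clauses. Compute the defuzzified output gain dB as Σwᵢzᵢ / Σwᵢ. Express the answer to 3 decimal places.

R1 (z=1.0): ¬medium=1−0.93=0.07, loud=0.53; AND[min(a, b)] → w = 0.07
R2 (z=23.0): ¬low=1−0.07=0.93, loud=0.53; AND[min(a, b)] → w = 0.53
R3 (z=26.6): low=0.07, tight=0.36; AND[min(a, b)] → w = 0.07
R4 (z=5.0): quiet=0.29, tight=0.36; AND[min(a, b)] → w = 0.29
R5 (z=14.4): high=0.81, loud=0.53; AND[min(a, b)] → w = 0.53
Weighted average = (0.07·1.0 + 0.53·23.0 + 0.07·26.6 + 0.29·5.0 + 0.53·14.4) / (0.07 + 0.53 + 0.07 + 0.29 + 0.53)
  = 23.2040 / 1.4900 = 15.573

15.573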